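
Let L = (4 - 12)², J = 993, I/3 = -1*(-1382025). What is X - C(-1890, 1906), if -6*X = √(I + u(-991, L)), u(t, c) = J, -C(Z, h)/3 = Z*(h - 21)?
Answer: -10687950 - √1036767/3 ≈ -1.0688e+7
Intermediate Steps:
I = 4146075 (I = 3*(-1*(-1382025)) = 3*1382025 = 4146075)
L = 64 (L = (-8)² = 64)
C(Z, h) = -3*Z*(-21 + h) (C(Z, h) = -3*Z*(h - 21) = -3*Z*(-21 + h))
u(t, c) = 993
X = -√1036767/3 (X = -√(4146075 + 993)/6 = -√1036767/3 ≈ -339.41)
X - C(-1890, 1906) = -√1036767/3 - 3*(-1890)*(21 - 1*1906) = -√1036767/3 - 3*(-1890)*(21 - 1906) = -√1036767/3 - 3*(-1890)*(-1885) = -√1036767/3 - 1*10687950 = -√1036767/3 - 10687950 = -10687950 - √1036767/3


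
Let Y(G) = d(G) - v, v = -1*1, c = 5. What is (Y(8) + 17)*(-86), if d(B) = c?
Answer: -1978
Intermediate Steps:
d(B) = 5
v = -1
Y(G) = 6 (Y(G) = 5 - 1*(-1) = 5 + 1 = 6)
(Y(8) + 17)*(-86) = (6 + 17)*(-86) = 23*(-86) = -1978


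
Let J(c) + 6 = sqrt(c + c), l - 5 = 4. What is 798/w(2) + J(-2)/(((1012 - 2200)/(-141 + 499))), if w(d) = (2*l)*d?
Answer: 4747/198 - 179*I/297 ≈ 23.975 - 0.60269*I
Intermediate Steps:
l = 9 (l = 5 + 4 = 9)
J(c) = -6 + sqrt(2)*sqrt(c) (J(c) = -6 + sqrt(c + c) = -6 + sqrt(2*c) = -6 + sqrt(2)*sqrt(c))
w(d) = 18*d (w(d) = (2*9)*d = 18*d)
798/w(2) + J(-2)/(((1012 - 2200)/(-141 + 499))) = 798/((18*2)) + (-6 + sqrt(2)*sqrt(-2))/(((1012 - 2200)/(-141 + 499))) = 798/36 + (-6 + sqrt(2)*(I*sqrt(2)))/((-1188/358)) = 798*(1/36) + (-6 + 2*I)/((-1188*1/358)) = 133/6 + (-6 + 2*I)/(-594/179) = 133/6 + (-6 + 2*I)*(-179/594) = 133/6 + (179/99 - 179*I/297) = 4747/198 - 179*I/297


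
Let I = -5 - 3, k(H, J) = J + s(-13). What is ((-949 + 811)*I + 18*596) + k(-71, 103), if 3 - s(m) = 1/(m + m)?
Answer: 310389/26 ≈ 11938.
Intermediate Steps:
s(m) = 3 - 1/(2*m) (s(m) = 3 - 1/(m + m) = 3 - 1/(2*m))
k(H, J) = 79/26 + J (k(H, J) = J + (3 - 1/2/(-13)) = J + (3 - 1/2*(-1/13)) = J + (3 + 1/26) = J + 79/26 = 79/26 + J)
I = -8
((-949 + 811)*I + 18*596) + k(-71, 103) = ((-949 + 811)*(-8) + 18*596) + (79/26 + 103) = (-138*(-8) + 10728) + 2757/26 = (1104 + 10728) + 2757/26 = 11832 + 2757/26 = 310389/26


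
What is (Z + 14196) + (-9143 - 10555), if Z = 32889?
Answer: 27387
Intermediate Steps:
(Z + 14196) + (-9143 - 10555) = (32889 + 14196) + (-9143 - 10555) = 47085 - 19698 = 27387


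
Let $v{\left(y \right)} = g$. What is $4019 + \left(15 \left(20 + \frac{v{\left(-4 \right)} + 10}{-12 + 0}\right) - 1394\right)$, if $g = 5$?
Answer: $\frac{11625}{4} \approx 2906.3$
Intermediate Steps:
$v{\left(y \right)} = 5$
$4019 + \left(15 \left(20 + \frac{v{\left(-4 \right)} + 10}{-12 + 0}\right) - 1394\right) = 4019 - \left(1394 - 15 \left(20 + \frac{5 + 10}{-12 + 0}\right)\right) = 4019 - \left(1394 - 15 \left(20 + \frac{15}{-12}\right)\right) = 4019 - \left(1394 - 15 \left(20 + 15 \left(- \frac{1}{12}\right)\right)\right) = 4019 - \left(1394 - 15 \left(20 - \frac{5}{4}\right)\right) = 4019 + \left(15 \cdot \frac{75}{4} - 1394\right) = 4019 + \left(\frac{1125}{4} - 1394\right) = 4019 - \frac{4451}{4} = \frac{11625}{4}$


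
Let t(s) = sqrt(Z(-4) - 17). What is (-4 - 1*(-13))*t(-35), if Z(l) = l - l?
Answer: 9*I*sqrt(17) ≈ 37.108*I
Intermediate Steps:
Z(l) = 0
t(s) = I*sqrt(17) (t(s) = sqrt(0 - 17) = sqrt(-17) = I*sqrt(17))
(-4 - 1*(-13))*t(-35) = (-4 - 1*(-13))*(I*sqrt(17)) = (-4 + 13)*(I*sqrt(17)) = 9*(I*sqrt(17)) = 9*I*sqrt(17)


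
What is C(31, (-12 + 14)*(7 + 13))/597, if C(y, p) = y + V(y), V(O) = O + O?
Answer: 31/199 ≈ 0.15578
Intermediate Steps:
V(O) = 2*O
C(y, p) = 3*y (C(y, p) = y + 2*y = 3*y)
C(31, (-12 + 14)*(7 + 13))/597 = (3*31)/597 = 93*(1/597) = 31/199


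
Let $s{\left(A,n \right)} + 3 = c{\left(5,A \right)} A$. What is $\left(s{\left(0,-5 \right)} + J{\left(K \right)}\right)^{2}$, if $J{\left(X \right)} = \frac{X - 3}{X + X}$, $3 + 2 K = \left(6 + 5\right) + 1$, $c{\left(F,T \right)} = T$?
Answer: $\frac{289}{36} \approx 8.0278$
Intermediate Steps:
$K = \frac{9}{2}$ ($K = - \frac{3}{2} + \frac{\left(6 + 5\right) + 1}{2} = - \frac{3}{2} + \frac{11 + 1}{2} = - \frac{3}{2} + \frac{1}{2} \cdot 12 = - \frac{3}{2} + 6 = \frac{9}{2} \approx 4.5$)
$s{\left(A,n \right)} = -3 + A^{2}$ ($s{\left(A,n \right)} = -3 + A A = -3 + A^{2}$)
$J{\left(X \right)} = \frac{-3 + X}{2 X}$
$\left(s{\left(0,-5 \right)} + J{\left(K \right)}\right)^{2} = \left(\left(-3 + 0^{2}\right) + \frac{-3 + \frac{9}{2}}{2 \cdot \frac{9}{2}}\right)^{2} = \left(\left(-3 + 0\right) + \frac{1}{2} \cdot \frac{2}{9} \cdot \frac{3}{2}\right)^{2} = \left(-3 + \frac{1}{6}\right)^{2} = \left(- \frac{17}{6}\right)^{2} = \frac{289}{36}$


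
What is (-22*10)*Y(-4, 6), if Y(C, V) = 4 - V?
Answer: 440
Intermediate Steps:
(-22*10)*Y(-4, 6) = (-22*10)*(4 - 1*6) = -220*(4 - 6) = -220*(-2) = 440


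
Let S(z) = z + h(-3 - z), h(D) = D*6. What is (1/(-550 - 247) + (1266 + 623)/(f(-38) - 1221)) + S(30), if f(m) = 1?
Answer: -164859873/972340 ≈ -169.55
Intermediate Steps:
h(D) = 6*D
S(z) = -18 - 5*z (S(z) = z + 6*(-3 - z) = z + (-18 - 6*z) = -18 - 5*z)
(1/(-550 - 247) + (1266 + 623)/(f(-38) - 1221)) + S(30) = (1/(-550 - 247) + (1266 + 623)/(1 - 1221)) + (-18 - 5*30) = (1/(-797) + 1889/(-1220)) + (-18 - 150) = (-1/797 + 1889*(-1/1220)) - 168 = (-1/797 - 1889/1220) - 168 = -1506753/972340 - 168 = -164859873/972340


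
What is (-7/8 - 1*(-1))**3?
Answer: 1/512 ≈ 0.0019531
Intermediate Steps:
(-7/8 - 1*(-1))**3 = (-7*1/8 + 1)**3 = (-7/8 + 1)**3 = (1/8)**3 = 1/512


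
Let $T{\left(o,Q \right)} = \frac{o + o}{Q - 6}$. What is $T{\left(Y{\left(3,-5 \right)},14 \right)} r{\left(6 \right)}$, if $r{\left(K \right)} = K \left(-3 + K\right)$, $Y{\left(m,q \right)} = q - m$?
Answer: $-36$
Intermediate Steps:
$T{\left(o,Q \right)} = \frac{2 o}{-6 + Q}$
$T{\left(Y{\left(3,-5 \right)},14 \right)} r{\left(6 \right)} = \frac{2 \left(-5 - 3\right)}{-6 + 14} \cdot 6 \left(-3 + 6\right) = \frac{2 \left(-5 - 3\right)}{8} \cdot 6 \cdot 3 = 2 \left(-8\right) \frac{1}{8} \cdot 18 = \left(-2\right) 18 = -36$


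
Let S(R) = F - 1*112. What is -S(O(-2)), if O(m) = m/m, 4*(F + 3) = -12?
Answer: 118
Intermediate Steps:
F = -6 (F = -3 + (¼)*(-12) = -3 - 3 = -6)
O(m) = 1
S(R) = -118 (S(R) = -6 - 1*112 = -6 - 112 = -118)
-S(O(-2)) = -1*(-118) = 118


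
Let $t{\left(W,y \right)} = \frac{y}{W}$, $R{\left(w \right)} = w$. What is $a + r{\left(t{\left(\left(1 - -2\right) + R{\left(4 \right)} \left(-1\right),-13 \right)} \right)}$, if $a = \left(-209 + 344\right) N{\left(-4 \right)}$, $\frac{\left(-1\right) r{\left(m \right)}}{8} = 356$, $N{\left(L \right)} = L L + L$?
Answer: $-1228$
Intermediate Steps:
$N{\left(L \right)} = L + L^{2}$ ($N{\left(L \right)} = L^{2} + L = L + L^{2}$)
$r{\left(m \right)} = -2848$ ($r{\left(m \right)} = \left(-8\right) 356 = -2848$)
$a = 1620$ ($a = \left(-209 + 344\right) \left(- 4 \left(1 - 4\right)\right) = 135 \left(\left(-4\right) \left(-3\right)\right) = 135 \cdot 12 = 1620$)
$a + r{\left(t{\left(\left(1 - -2\right) + R{\left(4 \right)} \left(-1\right),-13 \right)} \right)} = 1620 - 2848 = -1228$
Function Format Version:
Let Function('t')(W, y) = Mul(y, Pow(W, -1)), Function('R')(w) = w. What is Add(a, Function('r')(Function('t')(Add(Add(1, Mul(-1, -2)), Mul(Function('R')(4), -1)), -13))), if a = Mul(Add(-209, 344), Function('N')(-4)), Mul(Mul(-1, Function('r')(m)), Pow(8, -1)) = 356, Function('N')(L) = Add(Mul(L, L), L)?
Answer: -1228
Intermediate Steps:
Function('N')(L) = Add(L, Pow(L, 2)) (Function('N')(L) = Add(Pow(L, 2), L) = Add(L, Pow(L, 2)))
Function('r')(m) = -2848 (Function('r')(m) = Mul(-8, 356) = -2848)
a = 1620 (a = Mul(Add(-209, 344), Mul(-4, Add(1, -4))) = Mul(135, Mul(-4, -3)) = Mul(135, 12) = 1620)
Add(a, Function('r')(Function('t')(Add(Add(1, Mul(-1, -2)), Mul(Function('R')(4), -1)), -13))) = Add(1620, -2848) = -1228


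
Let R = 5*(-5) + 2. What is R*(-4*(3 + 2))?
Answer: 460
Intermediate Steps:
R = -23 (R = -25 + 2 = -23)
R*(-4*(3 + 2)) = -(-92)*(3 + 2) = -(-92)*5 = -23*(-20) = 460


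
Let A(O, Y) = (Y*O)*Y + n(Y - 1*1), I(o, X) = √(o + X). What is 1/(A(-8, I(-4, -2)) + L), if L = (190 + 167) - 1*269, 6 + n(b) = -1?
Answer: 1/129 ≈ 0.0077519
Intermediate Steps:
n(b) = -7 (n(b) = -6 - 1 = -7)
I(o, X) = √(X + o)
A(O, Y) = -7 + O*Y² (A(O, Y) = (Y*O)*Y - 7 = (O*Y)*Y - 7 = O*Y² - 7 = -7 + O*Y²)
L = 88 (L = 357 - 269 = 88)
1/(A(-8, I(-4, -2)) + L) = 1/((-7 - 8*(√(-2 - 4))²) + 88) = 1/((-7 - 8*(√(-6))²) + 88) = 1/((-7 - 8*(I*√6)²) + 88) = 1/((-7 - 8*(-6)) + 88) = 1/((-7 + 48) + 88) = 1/(41 + 88) = 1/129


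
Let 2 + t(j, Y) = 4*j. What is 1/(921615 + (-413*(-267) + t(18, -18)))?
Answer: 1/1031956 ≈ 9.6903e-7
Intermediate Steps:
t(j, Y) = -2 + 4*j
1/(921615 + (-413*(-267) + t(18, -18))) = 1/(921615 + (-413*(-267) + (-2 + 4*18))) = 1/(921615 + (110271 + (-2 + 72))) = 1/(921615 + (110271 + 70)) = 1/(921615 + 110341) = 1/1031956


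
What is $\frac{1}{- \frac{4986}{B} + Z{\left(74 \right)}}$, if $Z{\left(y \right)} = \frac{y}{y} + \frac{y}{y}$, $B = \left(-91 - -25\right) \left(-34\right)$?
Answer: $- \frac{374}{83} \approx -4.506$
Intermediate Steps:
$B = 2244$ ($B = \left(-91 + 25\right) \left(-34\right) = \left(-66\right) \left(-34\right) = 2244$)
$Z{\left(y \right)} = 2$ ($Z{\left(y \right)} = 1 + 1 = 2$)
$\frac{1}{- \frac{4986}{B} + Z{\left(74 \right)}} = \frac{1}{- \frac{4986}{2244} + 2} = \frac{1}{\left(-4986\right) \frac{1}{2244} + 2} = \frac{1}{- \frac{831}{374} + 2} = \frac{1}{- \frac{83}{374}} = - \frac{374}{83}$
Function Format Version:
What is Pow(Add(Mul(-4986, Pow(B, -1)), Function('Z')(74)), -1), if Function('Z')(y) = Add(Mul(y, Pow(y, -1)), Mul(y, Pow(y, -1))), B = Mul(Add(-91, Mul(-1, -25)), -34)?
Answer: Rational(-374, 83) ≈ -4.5060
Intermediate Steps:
B = 2244 (B = Mul(Add(-91, 25), -34) = Mul(-66, -34) = 2244)
Function('Z')(y) = 2 (Function('Z')(y) = Add(1, 1) = 2)
Pow(Add(Mul(-4986, Pow(B, -1)), Function('Z')(74)), -1) = Pow(Add(Mul(-4986, Pow(2244, -1)), 2), -1) = Pow(Add(Mul(-4986, Rational(1, 2244)), 2), -1) = Pow(Add(Rational(-831, 374), 2), -1) = Pow(Rational(-83, 374), -1) = Rational(-374, 83)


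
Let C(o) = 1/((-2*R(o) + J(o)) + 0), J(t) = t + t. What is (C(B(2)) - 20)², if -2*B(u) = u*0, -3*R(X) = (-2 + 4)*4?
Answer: 100489/256 ≈ 392.54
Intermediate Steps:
R(X) = -8/3 (R(X) = -(-2 + 4)*4/3 = -2*4/3 = -⅓*8 = -8/3)
J(t) = 2*t
B(u) = 0 (B(u) = -u*0/2 = -½*0 = 0)
C(o) = 1/(16/3 + 2*o) (C(o) = 1/((-2*(-8/3) + 2*o) + 0) = 1/((16/3 + 2*o) + 0) = 1/(16/3 + 2*o))
(C(B(2)) - 20)² = (3/(2*(8 + 3*0)) - 20)² = (3/(2*(8 + 0)) - 20)² = ((3/2)/8 - 20)² = ((3/2)*(⅛) - 20)² = (3/16 - 20)² = (-317/16)² = 100489/256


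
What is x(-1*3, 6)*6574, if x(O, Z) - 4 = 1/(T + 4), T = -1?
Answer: 85462/3 ≈ 28487.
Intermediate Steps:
x(O, Z) = 13/3 (x(O, Z) = 4 + 1/(-1 + 4) = 4 + 1/3 = 4 + ⅓ = 13/3)
x(-1*3, 6)*6574 = (13/3)*6574 = 85462/3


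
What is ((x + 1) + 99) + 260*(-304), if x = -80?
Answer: -79020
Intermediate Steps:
((x + 1) + 99) + 260*(-304) = ((-80 + 1) + 99) + 260*(-304) = (-79 + 99) - 79040 = 20 - 79040 = -79020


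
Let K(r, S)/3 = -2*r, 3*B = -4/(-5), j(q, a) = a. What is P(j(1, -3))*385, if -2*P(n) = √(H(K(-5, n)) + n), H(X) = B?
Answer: -77*I*√615/6 ≈ -318.26*I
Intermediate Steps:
B = 4/15 (B = (-4/(-5))/3 = (-4*(-⅕))/3 = (⅓)*(⅘) = 4/15 ≈ 0.26667)
K(r, S) = -6*r (K(r, S) = 3*(-2*r) = -6*r)
H(X) = 4/15
P(n) = -√(4/15 + n)/2
P(j(1, -3))*385 = -√(60 + 225*(-3))/30*385 = -√(60 - 675)/30*385 = -I*√615/30*385 = -77*I*√615/6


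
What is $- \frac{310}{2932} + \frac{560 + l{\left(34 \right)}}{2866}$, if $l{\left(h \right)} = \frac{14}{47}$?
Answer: $\frac{8863417}{98736566} \approx 0.089768$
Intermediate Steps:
$l{\left(h \right)} = \frac{14}{47}$ ($l{\left(h \right)} = 14 \cdot \frac{1}{47} = \frac{14}{47}$)
$- \frac{310}{2932} + \frac{560 + l{\left(34 \right)}}{2866} = - \frac{310}{2932} + \frac{560 + \frac{14}{47}}{2866} = \left(-310\right) \frac{1}{2932} + \frac{26334}{47} \cdot \frac{1}{2866} = - \frac{155}{1466} + \frac{13167}{67351} = \frac{8863417}{98736566}$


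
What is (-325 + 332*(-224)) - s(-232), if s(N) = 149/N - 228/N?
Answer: -17328855/232 ≈ -74693.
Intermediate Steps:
s(N) = -79/N
(-325 + 332*(-224)) - s(-232) = (-325 + 332*(-224)) - (-79)/(-232) = (-325 - 74368) - (-79)*(-1)/232 = -74693 - 1*79/232 = -74693 - 79/232 = -17328855/232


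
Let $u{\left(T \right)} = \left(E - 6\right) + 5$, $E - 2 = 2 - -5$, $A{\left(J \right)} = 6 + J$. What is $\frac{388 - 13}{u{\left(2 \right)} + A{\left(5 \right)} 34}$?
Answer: $\frac{375}{382} \approx 0.98168$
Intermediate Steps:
$E = 9$ ($E = 2 + \left(2 - -5\right) = 2 + \left(2 + 5\right) = 2 + 7 = 9$)
$u{\left(T \right)} = 8$ ($u{\left(T \right)} = \left(9 - 6\right) + 5 = 3 + 5 = 8$)
$\frac{388 - 13}{u{\left(2 \right)} + A{\left(5 \right)} 34} = \frac{388 - 13}{8 + \left(6 + 5\right) 34} = \frac{375}{8 + 11 \cdot 34} = \frac{375}{8 + 374} = \frac{375}{382}$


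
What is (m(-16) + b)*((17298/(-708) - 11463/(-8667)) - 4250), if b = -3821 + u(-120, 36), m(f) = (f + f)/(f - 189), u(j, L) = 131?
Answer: 550941440928281/34942455 ≈ 1.5767e+7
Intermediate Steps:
m(f) = 2*f/(-189 + f) (m(f) = (2*f)/(-189 + f) = 2*f/(-189 + f))
b = -3690 (b = -3821 + 131 = -3690)
(m(-16) + b)*((17298/(-708) - 11463/(-8667)) - 4250) = (2*(-16)/(-189 - 16) - 3690)*((17298/(-708) - 11463/(-8667)) - 4250) = (2*(-16)/(-205) - 3690)*((17298*(-1/708) - 11463*(-1/8667)) - 4250) = (2*(-16)*(-1/205) - 3690)*((-2883/118 + 3821/2889) - 4250) = (32/205 - 3690)*(-7878109/340902 - 4250) = -756418/205*(-1456711609/340902) = 550941440928281/34942455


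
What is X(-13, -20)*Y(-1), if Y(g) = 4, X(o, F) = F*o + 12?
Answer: 1088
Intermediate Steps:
X(o, F) = 12 + F*o
X(-13, -20)*Y(-1) = (12 - 20*(-13))*4 = (12 + 260)*4 = 272*4 = 1088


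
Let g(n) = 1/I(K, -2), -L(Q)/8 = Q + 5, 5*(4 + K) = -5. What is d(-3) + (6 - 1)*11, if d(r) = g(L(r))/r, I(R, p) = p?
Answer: 331/6 ≈ 55.167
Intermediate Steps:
K = -5 (K = -4 + (⅕)*(-5) = -4 - 1 = -5)
L(Q) = -40 - 8*Q (L(Q) = -8*(Q + 5) = -8*(5 + Q) = -40 - 8*Q)
g(n) = -½ (g(n) = 1/(-2) = -½)
d(r) = -1/(2*r)
d(-3) + (6 - 1)*11 = -½/(-3) + (6 - 1)*11 = -½*(-⅓) + 5*11 = ⅙ + 55 = 331/6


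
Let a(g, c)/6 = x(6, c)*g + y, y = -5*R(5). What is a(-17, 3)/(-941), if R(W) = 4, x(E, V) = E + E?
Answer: 1344/941 ≈ 1.4283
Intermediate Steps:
x(E, V) = 2*E
y = -20 (y = -5*4 = -20)
a(g, c) = -120 + 72*g (a(g, c) = 6*((2*6)*g - 20) = 6*(12*g - 20) = 6*(-20 + 12*g) = -120 + 72*g)
a(-17, 3)/(-941) = (-120 + 72*(-17))/(-941) = (-120 - 1224)*(-1/941) = -1344*(-1/941) = 1344/941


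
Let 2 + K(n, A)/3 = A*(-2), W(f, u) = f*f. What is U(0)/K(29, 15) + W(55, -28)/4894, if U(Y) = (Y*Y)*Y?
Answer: 3025/4894 ≈ 0.61810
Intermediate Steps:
W(f, u) = f²
K(n, A) = -6 - 6*A (K(n, A) = -6 + 3*(A*(-2)) = -6 + 3*(-2*A) = -6 - 6*A)
U(Y) = Y³ (U(Y) = Y²*Y = Y³)
U(0)/K(29, 15) + W(55, -28)/4894 = 0³/(-6 - 6*15) + 55²/4894 = 0/(-6 - 90) + 3025*(1/4894) = 0/(-96) + 3025/4894 = 0*(-1/96) + 3025/4894 = 0 + 3025/4894 = 3025/4894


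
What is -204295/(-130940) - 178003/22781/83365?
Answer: 77592220655271/49734627646220 ≈ 1.5601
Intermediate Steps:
-204295/(-130940) - 178003/22781/83365 = -204295*(-1/130940) - 178003*1/22781*(1/83365) = 40859/26188 - 178003/22781*1/83365 = 40859/26188 - 178003/1899138065 = 77592220655271/49734627646220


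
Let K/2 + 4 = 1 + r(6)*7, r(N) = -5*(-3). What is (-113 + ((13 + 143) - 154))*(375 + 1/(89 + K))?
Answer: -12196236/293 ≈ -41625.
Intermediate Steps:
r(N) = 15
K = 204 (K = -8 + 2*(1 + 15*7) = -8 + 2*(1 + 105) = -8 + 2*106 = -8 + 212 = 204)
(-113 + ((13 + 143) - 154))*(375 + 1/(89 + K)) = (-113 + ((13 + 143) - 154))*(375 + 1/(89 + 204)) = (-113 + (156 - 154))*(375 + 1/293) = (-113 + 2)*(375 + 1/293) = -111*109876/293 = -12196236/293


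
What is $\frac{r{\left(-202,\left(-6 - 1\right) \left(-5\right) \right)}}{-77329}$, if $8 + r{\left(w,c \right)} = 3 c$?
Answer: $- \frac{97}{77329} \approx -0.0012544$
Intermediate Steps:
$r{\left(w,c \right)} = -8 + 3 c$
$\frac{r{\left(-202,\left(-6 - 1\right) \left(-5\right) \right)}}{-77329} = \frac{-8 + 3 \left(-6 - 1\right) \left(-5\right)}{-77329} = \left(-8 + 3 \left(\left(-7\right) \left(-5\right)\right)\right) \left(- \frac{1}{77329}\right) = \left(-8 + 3 \cdot 35\right) \left(- \frac{1}{77329}\right) = \left(-8 + 105\right) \left(- \frac{1}{77329}\right) = 97 \left(- \frac{1}{77329}\right) = - \frac{97}{77329}$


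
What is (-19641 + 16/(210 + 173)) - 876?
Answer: -7857995/383 ≈ -20517.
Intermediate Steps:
(-19641 + 16/(210 + 173)) - 876 = (-19641 + 16/383) - 876 = -7522487/383 - 876 = -7857995/383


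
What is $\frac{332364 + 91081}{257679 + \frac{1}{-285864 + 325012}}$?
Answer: $\frac{16577024860}{10087617493} \approx 1.6433$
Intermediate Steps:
$\frac{332364 + 91081}{257679 + \frac{1}{-285864 + 325012}} = \frac{423445}{257679 + \frac{1}{39148}} = \frac{423445}{\frac{10087617493}{39148}} = 423445 \cdot \frac{39148}{10087617493} = \frac{16577024860}{10087617493}$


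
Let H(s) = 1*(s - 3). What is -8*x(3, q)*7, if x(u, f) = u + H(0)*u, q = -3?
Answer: 336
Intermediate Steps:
H(s) = -3 + s (H(s) = 1*(-3 + s) = -3 + s)
x(u, f) = -2*u (x(u, f) = u + (-3 + 0)*u = u - 3*u = -2*u)
-8*x(3, q)*7 = -(-16)*3*7 = -8*(-6)*7 = 48*7 = 336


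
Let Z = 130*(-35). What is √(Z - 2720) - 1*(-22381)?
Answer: 22381 + I*√7270 ≈ 22381.0 + 85.264*I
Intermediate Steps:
Z = -4550
√(Z - 2720) - 1*(-22381) = √(-4550 - 2720) - 1*(-22381) = √(-7270) + 22381 = I*√7270 + 22381 = 22381 + I*√7270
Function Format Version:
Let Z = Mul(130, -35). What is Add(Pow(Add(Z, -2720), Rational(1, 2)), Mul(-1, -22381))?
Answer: Add(22381, Mul(I, Pow(7270, Rational(1, 2)))) ≈ Add(22381., Mul(85.264, I))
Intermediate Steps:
Z = -4550
Add(Pow(Add(Z, -2720), Rational(1, 2)), Mul(-1, -22381)) = Add(Pow(Add(-4550, -2720), Rational(1, 2)), Mul(-1, -22381)) = Add(Pow(-7270, Rational(1, 2)), 22381) = Add(Mul(I, Pow(7270, Rational(1, 2))), 22381) = Add(22381, Mul(I, Pow(7270, Rational(1, 2))))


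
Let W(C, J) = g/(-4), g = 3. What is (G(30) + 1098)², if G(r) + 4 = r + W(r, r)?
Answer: 20187049/16 ≈ 1.2617e+6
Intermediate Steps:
W(C, J) = -¾ (W(C, J) = 3/(-4) = 3*(-¼) = -¾)
G(r) = -19/4 + r (G(r) = -4 + (r - ¾) = -4 + (-¾ + r) = -19/4 + r)
(G(30) + 1098)² = ((-19/4 + 30) + 1098)² = (101/4 + 1098)² = (4493/4)² = 20187049/16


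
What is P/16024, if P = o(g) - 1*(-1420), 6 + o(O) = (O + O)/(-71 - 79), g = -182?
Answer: 13279/150225 ≈ 0.088394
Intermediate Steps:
o(O) = -6 - O/75 (o(O) = -6 + (O + O)/(-71 - 79) = -6 + (2*O)/(-150) = -6 + (2*O)*(-1/150) = -6 - O/75)
P = 106232/75 (P = (-6 - 1/75*(-182)) - 1*(-1420) = (-6 + 182/75) + 1420 = -268/75 + 1420 = 106232/75 ≈ 1416.4)
P/16024 = (106232/75)/16024 = (106232/75)*(1/16024) = 13279/150225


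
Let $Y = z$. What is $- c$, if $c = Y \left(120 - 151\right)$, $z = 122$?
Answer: $3782$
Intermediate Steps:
$Y = 122$
$c = -3782$ ($c = 122 \left(120 - 151\right) = 122 \left(-31\right) = -3782$)
$- c = \left(-1\right) \left(-3782\right) = 3782$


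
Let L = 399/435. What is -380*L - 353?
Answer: -20345/29 ≈ -701.55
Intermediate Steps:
L = 133/145 (L = 399*(1/435) = 133/145 ≈ 0.91724)
-380*L - 353 = -380*133/145 - 353 = -10108/29 - 353 = -20345/29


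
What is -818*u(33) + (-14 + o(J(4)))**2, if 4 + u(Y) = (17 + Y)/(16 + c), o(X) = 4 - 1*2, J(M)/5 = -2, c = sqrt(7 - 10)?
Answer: 230344/259 + 40900*I*sqrt(3)/259 ≈ 889.36 + 273.52*I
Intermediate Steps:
c = I*sqrt(3) (c = sqrt(-3) = I*sqrt(3) ≈ 1.732*I)
J(M) = -10 (J(M) = 5*(-2) = -10)
o(X) = 2 (o(X) = 4 - 2 = 2)
u(Y) = -4 + (17 + Y)/(16 + I*sqrt(3))
-818*u(33) + (-14 + o(J(4)))**2 = -818*(-764/259 + (16/259)*33 - 17*I*sqrt(3)/259 - 1/259*I*33*sqrt(3)) + (-14 + 2)**2 = -818*(-764/259 + 528/259 - 17*I*sqrt(3)/259 - 33*I*sqrt(3)/259) + (-12)**2 = -818*(-236/259 - 50*I*sqrt(3)/259) + 144 = (193048/259 + 40900*I*sqrt(3)/259) + 144 = 230344/259 + 40900*I*sqrt(3)/259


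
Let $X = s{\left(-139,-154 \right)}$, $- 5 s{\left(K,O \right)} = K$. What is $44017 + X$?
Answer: $\frac{220224}{5} \approx 44045.0$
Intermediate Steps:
$s{\left(K,O \right)} = - \frac{K}{5}$
$X = \frac{139}{5}$ ($X = \left(- \frac{1}{5}\right) \left(-139\right) = \frac{139}{5} \approx 27.8$)
$44017 + X = 44017 + \frac{139}{5} = \frac{220224}{5}$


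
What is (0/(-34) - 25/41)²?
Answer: 625/1681 ≈ 0.37180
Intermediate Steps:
(0/(-34) - 25/41)² = (0*(-1/34) - 25*1/41)² = (0 - 25/41)² = (-25/41)² = 625/1681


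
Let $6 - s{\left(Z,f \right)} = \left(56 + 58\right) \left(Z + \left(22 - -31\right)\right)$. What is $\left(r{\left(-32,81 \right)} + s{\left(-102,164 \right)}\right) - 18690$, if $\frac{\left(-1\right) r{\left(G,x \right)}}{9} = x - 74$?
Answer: $-13161$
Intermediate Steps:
$r{\left(G,x \right)} = 666 - 9 x$ ($r{\left(G,x \right)} = - 9 \left(x - 74\right) = - 9 \left(-74 + x\right) = 666 - 9 x$)
$s{\left(Z,f \right)} = -6036 - 114 Z$ ($s{\left(Z,f \right)} = 6 - \left(56 + 58\right) \left(Z + \left(22 - -31\right)\right) = 6 - 114 \left(Z + \left(22 + 31\right)\right) = 6 - 114 \left(Z + 53\right) = 6 - 114 \left(53 + Z\right) = 6 - \left(6042 + 114 Z\right) = -6036 - 114 Z$)
$\left(r{\left(-32,81 \right)} + s{\left(-102,164 \right)}\right) - 18690 = \left(\left(666 - 729\right) - -5592\right) - 18690 = \left(\left(666 - 729\right) + \left(-6036 + 11628\right)\right) - 18690 = \left(-63 + 5592\right) - 18690 = 5529 - 18690 = -13161$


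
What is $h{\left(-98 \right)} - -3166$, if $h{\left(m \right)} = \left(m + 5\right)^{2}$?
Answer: $11815$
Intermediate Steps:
$h{\left(m \right)} = \left(5 + m\right)^{2}$
$h{\left(-98 \right)} - -3166 = \left(5 - 98\right)^{2} - -3166 = \left(-93\right)^{2} + 3166 = 8649 + 3166 = 11815$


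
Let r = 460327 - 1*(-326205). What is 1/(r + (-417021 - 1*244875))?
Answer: 1/124636 ≈ 8.0234e-6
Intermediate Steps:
r = 786532 (r = 460327 + 326205 = 786532)
1/(r + (-417021 - 1*244875)) = 1/(786532 + (-417021 - 1*244875)) = 1/(786532 + (-417021 - 244875)) = 1/(786532 - 661896) = 1/124636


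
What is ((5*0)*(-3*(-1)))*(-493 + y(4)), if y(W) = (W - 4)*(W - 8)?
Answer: 0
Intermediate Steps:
y(W) = (-8 + W)*(-4 + W) (y(W) = (-4 + W)*(-8 + W) = (-8 + W)*(-4 + W))
((5*0)*(-3*(-1)))*(-493 + y(4)) = ((5*0)*(-3*(-1)))*(-493 + (32 + 4² - 12*4)) = (0*3)*(-493 + (32 + 16 - 48)) = 0*(-493 + 0) = 0*(-493) = 0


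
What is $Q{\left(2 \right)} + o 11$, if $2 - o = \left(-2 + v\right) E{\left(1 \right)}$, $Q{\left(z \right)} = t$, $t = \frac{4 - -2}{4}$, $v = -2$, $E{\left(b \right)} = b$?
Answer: $\frac{135}{2} \approx 67.5$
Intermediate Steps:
$t = \frac{3}{2}$ ($t = \left(4 + 2\right) \frac{1}{4} = 6 \cdot \frac{1}{4} = \frac{3}{2} \approx 1.5$)
$Q{\left(z \right)} = \frac{3}{2}$
$o = 6$ ($o = 2 - \left(-2 - 2\right) 1 = 2 - \left(-4\right) 1 = 2 - -4 = 2 + 4 = 6$)
$Q{\left(2 \right)} + o 11 = \frac{3}{2} + 6 \cdot 11 = \frac{3}{2} + 66 = \frac{135}{2}$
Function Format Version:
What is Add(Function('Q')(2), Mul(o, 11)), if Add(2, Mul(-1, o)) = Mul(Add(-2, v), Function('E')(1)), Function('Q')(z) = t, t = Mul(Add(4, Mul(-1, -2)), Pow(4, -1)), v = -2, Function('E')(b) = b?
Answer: Rational(135, 2) ≈ 67.500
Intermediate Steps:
t = Rational(3, 2) (t = Mul(Add(4, 2), Rational(1, 4)) = Mul(6, Rational(1, 4)) = Rational(3, 2) ≈ 1.5000)
Function('Q')(z) = Rational(3, 2)
o = 6 (o = Add(2, Mul(-1, Mul(Add(-2, -2), 1))) = Add(2, Mul(-1, Mul(-4, 1))) = Add(2, Mul(-1, -4)) = Add(2, 4) = 6)
Add(Function('Q')(2), Mul(o, 11)) = Add(Rational(3, 2), Mul(6, 11)) = Add(Rational(3, 2), 66) = Rational(135, 2)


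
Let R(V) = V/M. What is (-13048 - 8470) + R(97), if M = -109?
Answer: -2345559/109 ≈ -21519.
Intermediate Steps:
R(V) = -V/109 (R(V) = V/(-109) = V*(-1/109) = -V/109)
(-13048 - 8470) + R(97) = (-13048 - 8470) - 1/109*97 = -21518 - 97/109 = -2345559/109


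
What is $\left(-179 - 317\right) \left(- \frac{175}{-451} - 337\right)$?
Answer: $\frac{75298752}{451} \approx 1.6696 \cdot 10^{5}$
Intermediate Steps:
$\left(-179 - 317\right) \left(- \frac{175}{-451} - 337\right) = - 496 \left(\left(-175\right) \left(- \frac{1}{451}\right) - 337\right) = - 496 \left(\frac{175}{451} - 337\right) = \left(-496\right) \left(- \frac{151812}{451}\right) = \frac{75298752}{451}$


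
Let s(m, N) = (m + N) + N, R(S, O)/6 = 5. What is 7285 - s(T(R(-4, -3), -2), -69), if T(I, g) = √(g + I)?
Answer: 7423 - 2*√7 ≈ 7417.7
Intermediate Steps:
R(S, O) = 30 (R(S, O) = 6*5 = 30)
T(I, g) = √(I + g)
s(m, N) = m + 2*N (s(m, N) = (N + m) + N = m + 2*N)
7285 - s(T(R(-4, -3), -2), -69) = 7285 - (√(30 - 2) + 2*(-69)) = 7285 - (√28 - 138) = 7285 - (2*√7 - 138) = 7285 - (-138 + 2*√7) = 7285 + (138 - 2*√7) = 7423 - 2*√7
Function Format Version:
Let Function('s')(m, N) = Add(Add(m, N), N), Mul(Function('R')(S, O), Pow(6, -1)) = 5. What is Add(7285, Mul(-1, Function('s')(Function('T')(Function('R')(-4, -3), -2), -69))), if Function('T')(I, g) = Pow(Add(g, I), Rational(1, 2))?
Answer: Add(7423, Mul(-2, Pow(7, Rational(1, 2)))) ≈ 7417.7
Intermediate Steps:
Function('R')(S, O) = 30 (Function('R')(S, O) = Mul(6, 5) = 30)
Function('T')(I, g) = Pow(Add(I, g), Rational(1, 2))
Function('s')(m, N) = Add(m, Mul(2, N)) (Function('s')(m, N) = Add(Add(N, m), N) = Add(m, Mul(2, N)))
Add(7285, Mul(-1, Function('s')(Function('T')(Function('R')(-4, -3), -2), -69))) = Add(7285, Mul(-1, Add(Pow(Add(30, -2), Rational(1, 2)), Mul(2, -69)))) = Add(7285, Mul(-1, Add(Pow(28, Rational(1, 2)), -138))) = Add(7285, Mul(-1, Add(Mul(2, Pow(7, Rational(1, 2))), -138))) = Add(7285, Mul(-1, Add(-138, Mul(2, Pow(7, Rational(1, 2)))))) = Add(7285, Add(138, Mul(-2, Pow(7, Rational(1, 2))))) = Add(7423, Mul(-2, Pow(7, Rational(1, 2))))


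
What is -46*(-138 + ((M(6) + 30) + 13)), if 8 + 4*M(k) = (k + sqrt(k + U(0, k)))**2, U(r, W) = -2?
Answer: 3726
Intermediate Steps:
M(k) = -2 + (k + sqrt(-2 + k))**2/4 (M(k) = -2 + (k + sqrt(k - 2))**2/4 = -2 + (k + sqrt(-2 + k))**2/4)
-46*(-138 + ((M(6) + 30) + 13)) = -46*(-138 + (((-2 + (6 + sqrt(-2 + 6))**2/4) + 30) + 13)) = -46*(-138 + (((-2 + (6 + sqrt(4))**2/4) + 30) + 13)) = -46*(-138 + (((-2 + (6 + 2)**2/4) + 30) + 13)) = -46*(-138 + (((-2 + (1/4)*8**2) + 30) + 13)) = -46*(-138 + (((-2 + (1/4)*64) + 30) + 13)) = -46*(-138 + (((-2 + 16) + 30) + 13)) = -46*(-138 + ((14 + 30) + 13)) = -46*(-138 + (44 + 13)) = -46*(-138 + 57) = -46*(-81) = 3726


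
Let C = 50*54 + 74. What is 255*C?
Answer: 707370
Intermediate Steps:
C = 2774 (C = 2700 + 74 = 2774)
255*C = 255*2774 = 707370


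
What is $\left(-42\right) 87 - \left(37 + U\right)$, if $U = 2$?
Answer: $-3693$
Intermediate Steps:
$\left(-42\right) 87 - \left(37 + U\right) = \left(-42\right) 87 - 39 = -3654 - 39 = -3693$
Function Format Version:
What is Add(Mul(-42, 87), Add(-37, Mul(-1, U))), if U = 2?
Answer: -3693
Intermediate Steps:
Add(Mul(-42, 87), Add(-37, Mul(-1, U))) = Add(Mul(-42, 87), Add(-37, Mul(-1, 2))) = Add(-3654, Add(-37, -2)) = Add(-3654, -39) = -3693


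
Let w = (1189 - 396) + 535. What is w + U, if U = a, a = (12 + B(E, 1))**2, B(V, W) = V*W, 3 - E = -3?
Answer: 1652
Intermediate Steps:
E = 6 (E = 3 - 1*(-3) = 3 + 3 = 6)
w = 1328 (w = 793 + 535 = 1328)
a = 324 (a = (12 + 6*1)**2 = (12 + 6)**2 = 18**2 = 324)
U = 324
w + U = 1328 + 324 = 1652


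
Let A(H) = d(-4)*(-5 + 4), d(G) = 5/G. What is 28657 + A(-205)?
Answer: 114633/4 ≈ 28658.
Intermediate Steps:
A(H) = 5/4 (A(H) = (5/(-4))*(-5 + 4) = (5*(-¼))*(-1) = -5/4*(-1) = 5/4)
28657 + A(-205) = 28657 + 5/4 = 114633/4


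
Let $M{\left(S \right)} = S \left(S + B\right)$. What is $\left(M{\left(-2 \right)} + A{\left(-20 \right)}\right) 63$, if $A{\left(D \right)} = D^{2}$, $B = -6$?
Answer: $26208$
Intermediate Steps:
$M{\left(S \right)} = S \left(-6 + S\right)$ ($M{\left(S \right)} = S \left(S - 6\right) = S \left(-6 + S\right)$)
$\left(M{\left(-2 \right)} + A{\left(-20 \right)}\right) 63 = \left(- 2 \left(-6 - 2\right) + \left(-20\right)^{2}\right) 63 = \left(\left(-2\right) \left(-8\right) + 400\right) 63 = \left(16 + 400\right) 63 = 416 \cdot 63 = 26208$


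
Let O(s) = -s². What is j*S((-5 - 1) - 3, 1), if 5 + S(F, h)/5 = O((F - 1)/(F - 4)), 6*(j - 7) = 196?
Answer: -187425/169 ≈ -1109.0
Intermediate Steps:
j = 119/3 (j = 7 + (⅙)*196 = 7 + 98/3 = 119/3 ≈ 39.667)
S(F, h) = -25 - 5*(-1 + F)²/(-4 + F)² (S(F, h) = -25 + 5*(-((F - 1)/(F - 4))²) = -25 + 5*(-((-1 + F)/(-4 + F))²) = -25 + 5*(-(-1 + F)²/(-4 + F)²) = -25 - 5*(-1 + F)²/(-4 + F)²)
j*S((-5 - 1) - 3, 1) = 119*(15*(-27 - 2*((-5 - 1) - 3)² + 14*((-5 - 1) - 3))/(16 + ((-5 - 1) - 3)² - 8*((-5 - 1) - 3)))/3 = 119*(15*(-27 - 2*(-6 - 3)² + 14*(-6 - 3))/(16 + (-6 - 3)² - 8*(-6 - 3)))/3 = 119*(15*(-27 - 2*(-9)² + 14*(-9))/(16 + (-9)² - 8*(-9)))/3 = 119*(15*(-27 - 2*81 - 126)/(16 + 81 + 72))/3 = 119*(15*(-27 - 162 - 126)/169)/3 = 119*(15*(1/169)*(-315))/3 = (119/3)*(-4725/169) = -187425/169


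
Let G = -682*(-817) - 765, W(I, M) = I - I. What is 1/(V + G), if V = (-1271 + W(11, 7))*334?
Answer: 1/131915 ≈ 7.5806e-6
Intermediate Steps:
W(I, M) = 0
V = -424514 (V = (-1271 + 0)*334 = -1271*334 = -424514)
G = 556429 (G = 557194 - 765 = 556429)
1/(V + G) = 1/(-424514 + 556429) = 1/131915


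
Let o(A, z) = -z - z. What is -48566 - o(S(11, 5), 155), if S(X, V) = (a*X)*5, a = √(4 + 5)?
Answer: -48256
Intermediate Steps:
a = 3 (a = √9 = 3)
S(X, V) = 15*X (S(X, V) = (3*X)*5 = 15*X)
o(A, z) = -2*z
-48566 - o(S(11, 5), 155) = -48566 - (-2)*155 = -48566 - 1*(-310) = -48566 + 310 = -48256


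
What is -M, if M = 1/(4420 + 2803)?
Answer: -1/7223 ≈ -0.00013845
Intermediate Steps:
M = 1/7223 ≈ 0.00013845
-M = -1*1/7223 = -1/7223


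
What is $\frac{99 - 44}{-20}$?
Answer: $- \frac{11}{4} \approx -2.75$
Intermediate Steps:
$\frac{99 - 44}{-20} = \left(- \frac{1}{20}\right) 55 = - \frac{11}{4}$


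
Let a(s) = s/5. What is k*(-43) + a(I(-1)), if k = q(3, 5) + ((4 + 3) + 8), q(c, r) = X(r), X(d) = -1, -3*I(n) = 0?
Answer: -602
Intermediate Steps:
I(n) = 0 (I(n) = -⅓*0 = 0)
a(s) = s/5 (a(s) = s*(⅕) = s/5)
q(c, r) = -1
k = 14 (k = -1 + ((4 + 3) + 8) = -1 + (7 + 8) = -1 + 15 = 14)
k*(-43) + a(I(-1)) = 14*(-43) + (⅕)*0 = -602 + 0 = -602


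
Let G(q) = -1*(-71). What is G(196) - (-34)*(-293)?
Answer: -9891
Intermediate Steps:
G(q) = 71
G(196) - (-34)*(-293) = 71 - (-34)*(-293) = 71 - 1*9962 = 71 - 9962 = -9891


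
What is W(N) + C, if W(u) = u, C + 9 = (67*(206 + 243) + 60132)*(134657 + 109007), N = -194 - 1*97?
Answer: 21982147460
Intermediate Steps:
N = -291 (N = -194 - 97 = -291)
C = 21982147751 (C = -9 + (67*(206 + 243) + 60132)*(134657 + 109007) = -9 + (67*449 + 60132)*243664 = -9 + (30083 + 60132)*243664 = -9 + 90215*243664 = -9 + 21982147760 = 21982147751)
W(N) + C = -291 + 21982147751 = 21982147460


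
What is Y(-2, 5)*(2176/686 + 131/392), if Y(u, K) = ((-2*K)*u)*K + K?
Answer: 144315/392 ≈ 368.15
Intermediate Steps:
Y(u, K) = K - 2*u*K² (Y(u, K) = (-2*K*u)*K + K = -2*u*K² + K = K - 2*u*K²)
Y(-2, 5)*(2176/686 + 131/392) = (5*(1 - 2*5*(-2)))*(2176/686 + 131/392) = (5*(1 + 20))*(2176*(1/686) + 131*(1/392)) = (5*21)*(1088/343 + 131/392) = 105*(9621/2744) = 144315/392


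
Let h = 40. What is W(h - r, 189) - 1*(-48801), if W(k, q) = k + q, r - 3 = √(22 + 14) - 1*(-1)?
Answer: 49020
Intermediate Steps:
r = 10 (r = 3 + (√(22 + 14) - 1*(-1)) = 3 + (√36 + 1) = 3 + (6 + 1) = 3 + 7 = 10)
W(h - r, 189) - 1*(-48801) = ((40 - 1*10) + 189) - 1*(-48801) = ((40 - 10) + 189) + 48801 = (30 + 189) + 48801 = 219 + 48801 = 49020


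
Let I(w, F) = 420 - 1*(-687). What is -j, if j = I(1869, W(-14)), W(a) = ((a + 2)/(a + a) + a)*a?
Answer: -1107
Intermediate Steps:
W(a) = a*(a + (2 + a)/(2*a)) (W(a) = ((2 + a)/((2*a)) + a)*a = ((2 + a)*(1/(2*a)) + a)*a = ((2 + a)/(2*a) + a)*a = (a + (2 + a)/(2*a))*a = a*(a + (2 + a)/(2*a)))
I(w, F) = 1107 (I(w, F) = 420 + 687 = 1107)
j = 1107
-j = -1*1107 = -1107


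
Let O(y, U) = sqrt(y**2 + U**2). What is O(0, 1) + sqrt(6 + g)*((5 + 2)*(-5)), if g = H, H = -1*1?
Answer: 1 - 35*sqrt(5) ≈ -77.262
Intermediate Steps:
H = -1
g = -1
O(y, U) = sqrt(U**2 + y**2)
O(0, 1) + sqrt(6 + g)*((5 + 2)*(-5)) = sqrt(1**2 + 0**2) + sqrt(6 - 1)*((5 + 2)*(-5)) = sqrt(1 + 0) + sqrt(5)*(7*(-5)) = sqrt(1) + sqrt(5)*(-35) = 1 - 35*sqrt(5)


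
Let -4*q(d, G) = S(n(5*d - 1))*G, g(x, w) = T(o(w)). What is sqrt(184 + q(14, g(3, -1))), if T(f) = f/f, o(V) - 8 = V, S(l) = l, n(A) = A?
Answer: sqrt(667)/2 ≈ 12.913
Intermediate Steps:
o(V) = 8 + V
T(f) = 1
g(x, w) = 1
q(d, G) = -G*(-1 + 5*d)/4 (q(d, G) = -(5*d - 1)*G/4 = -(-1 + 5*d)*G/4 = -G*(-1 + 5*d)/4)
sqrt(184 + q(14, g(3, -1))) = sqrt(184 + (1/4)*1*(1 - 5*14)) = sqrt(184 + (1/4)*1*(1 - 70)) = sqrt(184 + (1/4)*1*(-69)) = sqrt(184 - 69/4) = sqrt(667/4) = sqrt(667)/2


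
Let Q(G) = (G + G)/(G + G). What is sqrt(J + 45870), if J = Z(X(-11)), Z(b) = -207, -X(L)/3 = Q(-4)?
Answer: sqrt(45663) ≈ 213.69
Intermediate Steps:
Q(G) = 1 (Q(G) = (2*G)/((2*G)) = (2*G)*(1/(2*G)) = 1)
X(L) = -3 (X(L) = -3*1 = -3)
J = -207
sqrt(J + 45870) = sqrt(-207 + 45870) = sqrt(45663)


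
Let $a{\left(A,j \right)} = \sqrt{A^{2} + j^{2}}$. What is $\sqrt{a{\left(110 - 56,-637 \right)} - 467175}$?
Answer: $\sqrt{-467175 + \sqrt{408685}} \approx 683.03 i$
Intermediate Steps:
$\sqrt{a{\left(110 - 56,-637 \right)} - 467175} = \sqrt{\sqrt{\left(110 - 56\right)^{2} + \left(-637\right)^{2}} - 467175} = \sqrt{\sqrt{\left(110 - 56\right)^{2} + 405769} - 467175} = \sqrt{\sqrt{54^{2} + 405769} - 467175} = \sqrt{\sqrt{2916 + 405769} - 467175} = \sqrt{\sqrt{408685} - 467175} = \sqrt{-467175 + \sqrt{408685}}$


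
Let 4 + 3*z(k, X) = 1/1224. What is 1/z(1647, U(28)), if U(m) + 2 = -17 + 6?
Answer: -3672/4895 ≈ -0.75015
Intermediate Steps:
U(m) = -13 (U(m) = -2 + (-17 + 6) = -2 - 11 = -13)
z(k, X) = -4895/3672 (z(k, X) = -4/3 + (1/3)/1224 = -4/3 + (1/3)*(1/1224) = -4/3 + 1/3672 = -4895/3672)
1/z(1647, U(28)) = 1/(-4895/3672) = -3672/4895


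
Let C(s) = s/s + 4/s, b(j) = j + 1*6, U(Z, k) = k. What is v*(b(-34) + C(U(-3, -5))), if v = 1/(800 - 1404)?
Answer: 139/3020 ≈ 0.046026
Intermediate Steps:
b(j) = 6 + j (b(j) = j + 6 = 6 + j)
C(s) = 1 + 4/s
v = -1/604 (v = 1/(-604) = -1/604 ≈ -0.0016556)
v*(b(-34) + C(U(-3, -5))) = -((6 - 34) + (4 - 5)/(-5))/604 = -(-28 - 1/5*(-1))/604 = -(-28 + 1/5)/604 = -1/604*(-139/5) = 139/3020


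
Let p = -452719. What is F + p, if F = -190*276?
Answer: -505159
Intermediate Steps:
F = -52440
F + p = -52440 - 452719 = -505159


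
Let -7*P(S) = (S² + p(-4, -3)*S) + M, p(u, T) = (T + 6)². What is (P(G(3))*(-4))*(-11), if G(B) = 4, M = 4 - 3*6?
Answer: -1672/7 ≈ -238.86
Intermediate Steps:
p(u, T) = (6 + T)²
M = -14 (M = 4 - 18 = -14)
P(S) = 2 - 9*S/7 - S²/7 (P(S) = -((S² + (6 - 3)²*S) - 14)/7 = -((S² + 3²*S) - 14)/7 = -((S² + 9*S) - 14)/7 = -(-14 + S² + 9*S)/7 = 2 - 9*S/7 - S²/7)
(P(G(3))*(-4))*(-11) = ((2 - 9/7*4 - ⅐*4²)*(-4))*(-11) = ((2 - 36/7 - ⅐*16)*(-4))*(-11) = ((2 - 36/7 - 16/7)*(-4))*(-11) = -38/7*(-4)*(-11) = (152/7)*(-11) = -1672/7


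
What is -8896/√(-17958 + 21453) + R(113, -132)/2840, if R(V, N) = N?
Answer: -33/710 - 8896*√3495/3495 ≈ -150.52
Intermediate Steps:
-8896/√(-17958 + 21453) + R(113, -132)/2840 = -8896/√(-17958 + 21453) - 132/2840 = -8896*√3495/3495 - 132*1/2840 = -8896*√3495/3495 - 33/710 = -33/710 - 8896*√3495/3495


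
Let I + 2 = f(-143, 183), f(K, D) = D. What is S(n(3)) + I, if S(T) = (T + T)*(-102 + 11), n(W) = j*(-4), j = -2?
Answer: -1275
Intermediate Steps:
n(W) = 8 (n(W) = -2*(-4) = 8)
I = 181 (I = -2 + 183 = 181)
S(T) = -182*T (S(T) = (2*T)*(-91) = -182*T)
S(n(3)) + I = -182*8 + 181 = -1456 + 181 = -1275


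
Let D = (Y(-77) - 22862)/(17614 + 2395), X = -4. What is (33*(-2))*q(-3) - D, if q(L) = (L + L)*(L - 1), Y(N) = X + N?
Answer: -31671313/20009 ≈ -1582.9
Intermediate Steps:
Y(N) = -4 + N
q(L) = 2*L*(-1 + L) (q(L) = (2*L)*(-1 + L) = 2*L*(-1 + L))
D = -22943/20009 (D = ((-4 - 77) - 22862)/(17614 + 2395) = (-81 - 22862)/20009 = -22943*1/20009 = -22943/20009 ≈ -1.1466)
(33*(-2))*q(-3) - D = (33*(-2))*(2*(-3)*(-1 - 3)) - 1*(-22943/20009) = -132*(-3)*(-4) + 22943/20009 = -66*24 + 22943/20009 = -1584 + 22943/20009 = -31671313/20009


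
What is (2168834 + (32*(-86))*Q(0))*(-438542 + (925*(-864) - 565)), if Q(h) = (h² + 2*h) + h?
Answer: -2685682324038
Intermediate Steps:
Q(h) = h² + 3*h
(2168834 + (32*(-86))*Q(0))*(-438542 + (925*(-864) - 565)) = (2168834 + (32*(-86))*(0*(3 + 0)))*(-438542 + (925*(-864) - 565)) = (2168834 - 0*3)*(-438542 + (-799200 - 565)) = (2168834 - 2752*0)*(-438542 - 799765) = (2168834 + 0)*(-1238307) = 2168834*(-1238307) = -2685682324038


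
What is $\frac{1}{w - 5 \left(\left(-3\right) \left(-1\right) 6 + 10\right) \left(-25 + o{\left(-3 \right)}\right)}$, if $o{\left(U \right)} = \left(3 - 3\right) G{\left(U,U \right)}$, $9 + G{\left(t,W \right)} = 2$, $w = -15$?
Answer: $\frac{1}{3485} \approx 0.00028694$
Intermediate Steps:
$G{\left(t,W \right)} = -7$ ($G{\left(t,W \right)} = -9 + 2 = -7$)
$o{\left(U \right)} = 0$ ($o{\left(U \right)} = \left(3 - 3\right) \left(-7\right) = 0 \left(-7\right) = 0$)
$\frac{1}{w - 5 \left(\left(-3\right) \left(-1\right) 6 + 10\right) \left(-25 + o{\left(-3 \right)}\right)} = \frac{1}{-15 - 5 \left(\left(-3\right) \left(-1\right) 6 + 10\right) \left(-25 + 0\right)} = \frac{1}{-15 - 5 \left(3 \cdot 6 + 10\right) \left(-25\right)} = \frac{1}{-15 - 5 \left(18 + 10\right) \left(-25\right)} = \frac{1}{-15 - 5 \cdot 28 \left(-25\right)} = \frac{1}{-15 - -3500} = \frac{1}{-15 + 3500} = \frac{1}{3485}$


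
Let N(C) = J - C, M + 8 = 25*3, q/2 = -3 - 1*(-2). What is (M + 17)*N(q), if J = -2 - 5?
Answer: -420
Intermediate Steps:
q = -2 (q = 2*(-3 - 1*(-2)) = 2*(-3 + 2) = 2*(-1) = -2)
M = 67 (M = -8 + 25*3 = -8 + 75 = 67)
J = -7
N(C) = -7 - C
(M + 17)*N(q) = (67 + 17)*(-7 - 1*(-2)) = 84*(-7 + 2) = 84*(-5) = -420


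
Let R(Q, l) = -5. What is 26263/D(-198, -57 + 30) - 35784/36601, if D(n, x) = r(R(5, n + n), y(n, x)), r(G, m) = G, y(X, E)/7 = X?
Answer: -961430983/183005 ≈ -5253.6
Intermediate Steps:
y(X, E) = 7*X
D(n, x) = -5
26263/D(-198, -57 + 30) - 35784/36601 = 26263/(-5) - 35784/36601 = 26263*(-1/5) - 35784*1/36601 = -26263/5 - 35784/36601 = -961430983/183005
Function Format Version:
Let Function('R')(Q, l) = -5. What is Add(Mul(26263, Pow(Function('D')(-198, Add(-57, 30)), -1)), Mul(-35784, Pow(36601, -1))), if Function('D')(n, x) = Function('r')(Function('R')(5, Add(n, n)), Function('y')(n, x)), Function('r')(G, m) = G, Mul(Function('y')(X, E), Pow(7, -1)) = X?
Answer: Rational(-961430983, 183005) ≈ -5253.6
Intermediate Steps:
Function('y')(X, E) = Mul(7, X)
Function('D')(n, x) = -5
Add(Mul(26263, Pow(Function('D')(-198, Add(-57, 30)), -1)), Mul(-35784, Pow(36601, -1))) = Add(Mul(26263, Pow(-5, -1)), Mul(-35784, Pow(36601, -1))) = Add(Mul(26263, Rational(-1, 5)), Mul(-35784, Rational(1, 36601))) = Add(Rational(-26263, 5), Rational(-35784, 36601)) = Rational(-961430983, 183005)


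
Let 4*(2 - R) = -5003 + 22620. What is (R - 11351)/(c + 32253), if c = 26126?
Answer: -63013/233516 ≈ -0.26984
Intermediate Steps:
R = -17609/4 (R = 2 - (-5003 + 22620)/4 = 2 - ¼*17617 = 2 - 17617/4 = -17609/4 ≈ -4402.3)
(R - 11351)/(c + 32253) = (-17609/4 - 11351)/(26126 + 32253) = -63013/4/58379 = -63013/4*1/58379 = -63013/233516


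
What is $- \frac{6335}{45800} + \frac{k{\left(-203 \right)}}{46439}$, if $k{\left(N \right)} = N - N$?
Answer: $- \frac{1267}{9160} \approx -0.13832$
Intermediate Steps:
$k{\left(N \right)} = 0$
$- \frac{6335}{45800} + \frac{k{\left(-203 \right)}}{46439} = - \frac{6335}{45800} + \frac{0}{46439} = \left(-6335\right) \frac{1}{45800} + 0 \cdot \frac{1}{46439} = - \frac{1267}{9160} + 0 = - \frac{1267}{9160}$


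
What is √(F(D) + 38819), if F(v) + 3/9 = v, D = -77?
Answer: 5*√13947/3 ≈ 196.83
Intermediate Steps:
F(v) = -⅓ + v
√(F(D) + 38819) = √((-⅓ - 77) + 38819) = √(-232/3 + 38819) = √(116225/3) = 5*√13947/3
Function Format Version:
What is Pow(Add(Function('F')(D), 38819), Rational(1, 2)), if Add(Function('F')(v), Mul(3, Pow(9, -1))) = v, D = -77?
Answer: Mul(Rational(5, 3), Pow(13947, Rational(1, 2))) ≈ 196.83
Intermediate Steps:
Function('F')(v) = Add(Rational(-1, 3), v)
Pow(Add(Function('F')(D), 38819), Rational(1, 2)) = Pow(Add(Add(Rational(-1, 3), -77), 38819), Rational(1, 2)) = Pow(Add(Rational(-232, 3), 38819), Rational(1, 2)) = Pow(Rational(116225, 3), Rational(1, 2)) = Mul(Rational(5, 3), Pow(13947, Rational(1, 2)))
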